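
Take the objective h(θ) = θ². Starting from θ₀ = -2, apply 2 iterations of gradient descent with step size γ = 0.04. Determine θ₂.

-1.6928

h′(θ) = 2θ
θ₁ = -2 − 0.04·(-4) = -1.84
θ₂ = -1.84 − 0.04·(-3.68) = -1.6928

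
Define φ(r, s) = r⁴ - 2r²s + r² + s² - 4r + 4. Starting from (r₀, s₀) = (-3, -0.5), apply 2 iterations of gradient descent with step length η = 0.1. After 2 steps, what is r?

∇φ = (4r³ - 4rs + 2r - 4, -2r² + 2s)
(r₁, s₁) = (-3, -0.5) − 0.1·(-124, -19) = (9.4, 1.4)
(r₂, s₂) = (9.4, 1.4) − 0.1·(3284.496, -173.92) = (-319.0496, 18.792)
r = -319.0496

-319.0496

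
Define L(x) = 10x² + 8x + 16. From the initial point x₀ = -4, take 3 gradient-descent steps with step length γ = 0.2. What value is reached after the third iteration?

96.8

L′(x) = 20x + 8
Step 1: L′(-4) = -72; x₁ = -4 − 0.2·(-72) = 10.4
Step 2: L′(10.4) = 216; x₂ = 10.4 − 0.2·216 = -32.8
Step 3: L′(-32.8) = -648; x₃ = -32.8 − 0.2·(-648) = 96.8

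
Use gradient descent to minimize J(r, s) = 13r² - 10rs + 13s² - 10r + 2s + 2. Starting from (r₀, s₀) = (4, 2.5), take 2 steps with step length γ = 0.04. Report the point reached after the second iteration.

(0.9184, 0.3592)

∇J = (26r - 10s - 10, -10r + 26s + 2)
(r₁, s₁) = (4, 2.5) − 0.04·(69, 27) = (1.24, 1.42)
(r₂, s₂) = (1.24, 1.42) − 0.04·(8.04, 26.52) = (0.9184, 0.3592)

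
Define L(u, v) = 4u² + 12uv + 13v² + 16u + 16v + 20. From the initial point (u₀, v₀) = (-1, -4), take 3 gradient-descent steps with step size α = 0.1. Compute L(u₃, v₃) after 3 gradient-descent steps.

∇L = (8u + 12v + 16, 12u + 26v + 16)
Step 1: at (-1, -4), ∇L = (-40, -100) → (-1, -4) − 0.1·(-40, -100) = (3, 6)
Step 2: at (3, 6), ∇L = (112, 208) → (3, 6) − 0.1·(112, 208) = (-8.2, -14.8)
Step 3: at (-8.2, -14.8), ∇L = (-227.2, -467.2) → (-8.2, -14.8) − 0.1·(-227.2, -467.2) = (14.52, 31.92)
L(14.52, 31.92) = 20413.6256

20413.6256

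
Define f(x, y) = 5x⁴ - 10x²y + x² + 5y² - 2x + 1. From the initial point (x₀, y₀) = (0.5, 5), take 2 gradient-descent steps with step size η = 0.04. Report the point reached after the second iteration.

(-3.2454272, 4.24144)

∇f = (20x³ - 20xy + 2x - 2, -10x² + 10y)
Step 1: at (0.5, 5), ∇f = (-48.5, 47.5) → (0.5, 5) − 0.04·(-48.5, 47.5) = (2.44, 3.1)
Step 2: at (2.44, 3.1), ∇f = (142.13568, -28.536) → (2.44, 3.1) − 0.04·(142.13568, -28.536) = (-3.2454272, 4.24144)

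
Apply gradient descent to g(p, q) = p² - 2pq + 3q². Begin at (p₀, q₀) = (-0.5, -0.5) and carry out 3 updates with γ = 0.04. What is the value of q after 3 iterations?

∇g = (2p - 2q, -2p + 6q)
Step 1: at (-0.5, -0.5), ∇g = (0, -2) → (-0.5, -0.5) − 0.04·(0, -2) = (-0.5, -0.42)
Step 2: at (-0.5, -0.42), ∇g = (-0.16, -1.52) → (-0.5, -0.42) − 0.04·(-0.16, -1.52) = (-0.4936, -0.3592)
Step 3: at (-0.4936, -0.3592), ∇g = (-0.2688, -1.168) → (-0.4936, -0.3592) − 0.04·(-0.2688, -1.168) = (-0.482848, -0.31248)
q = -0.31248

-0.31248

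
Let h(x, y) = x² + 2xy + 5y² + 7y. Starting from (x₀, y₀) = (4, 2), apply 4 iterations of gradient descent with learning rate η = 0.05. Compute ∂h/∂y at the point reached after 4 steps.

1.2376

∇h = (2x + 2y, 2x + 10y + 7)
Step 1: at (4, 2), ∇h = (12, 35) → (4, 2) − 0.05·(12, 35) = (3.4, 0.25)
Step 2: at (3.4, 0.25), ∇h = (7.3, 16.3) → (3.4, 0.25) − 0.05·(7.3, 16.3) = (3.035, -0.565)
Step 3: at (3.035, -0.565), ∇h = (4.94, 7.42) → (3.035, -0.565) − 0.05·(4.94, 7.42) = (2.788, -0.936)
Step 4: at (2.788, -0.936), ∇h = (3.704, 3.216) → (2.788, -0.936) − 0.05·(3.704, 3.216) = (2.6028, -1.0968)
∂h/∂y at (2.6028, -1.0968) = 1.2376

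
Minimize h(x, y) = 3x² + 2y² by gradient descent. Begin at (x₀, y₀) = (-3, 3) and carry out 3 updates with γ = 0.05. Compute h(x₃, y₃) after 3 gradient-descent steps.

∇h = (6x, 4y)
(x₁, y₁) = (-3, 3) − 0.05·(-18, 12) = (-2.1, 2.4)
(x₂, y₂) = (-2.1, 2.4) − 0.05·(-12.6, 9.6) = (-1.47, 1.92)
(x₃, y₃) = (-1.47, 1.92) − 0.05·(-8.82, 7.68) = (-1.029, 1.536)
h(-1.029, 1.536) = 7.895115

7.895115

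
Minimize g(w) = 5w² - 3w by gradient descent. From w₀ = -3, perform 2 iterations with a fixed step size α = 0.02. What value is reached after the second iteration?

g′(w) = 10w - 3
w₁ = -3 − 0.02·(-33) = -2.34
w₂ = -2.34 − 0.02·(-26.4) = -1.812

-1.812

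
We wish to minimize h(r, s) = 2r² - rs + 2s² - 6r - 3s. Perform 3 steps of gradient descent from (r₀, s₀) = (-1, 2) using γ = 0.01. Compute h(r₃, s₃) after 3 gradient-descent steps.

∇h = (4r - s - 6, -r + 4s - 3)
Step 1: at (-1, 2), ∇h = (-12, 6) → (-1, 2) − 0.01·(-12, 6) = (-0.88, 1.94)
Step 2: at (-0.88, 1.94), ∇h = (-11.46, 5.64) → (-0.88, 1.94) − 0.01·(-11.46, 5.64) = (-0.7654, 1.8836)
Step 3: at (-0.7654, 1.8836), ∇h = (-10.9452, 5.2998) → (-0.7654, 1.8836) − 0.01·(-10.9452, 5.2998) = (-0.655948, 1.830602)
h(-0.655948, 1.830602) = 7.207404642912

7.207404642912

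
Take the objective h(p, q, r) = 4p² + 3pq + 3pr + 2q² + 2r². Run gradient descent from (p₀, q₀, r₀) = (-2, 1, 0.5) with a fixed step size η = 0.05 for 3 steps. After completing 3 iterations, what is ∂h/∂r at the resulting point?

∇h = (8p + 3q + 3r, 3p + 4q, 3p + 4r)
Step 1: at (-2, 1, 0.5), ∇h = (-11.5, -2, -4) → (-2, 1, 0.5) − 0.05·(-11.5, -2, -4) = (-1.425, 1.1, 0.7)
Step 2: at (-1.425, 1.1, 0.7), ∇h = (-6, 0.125, -1.475) → (-1.425, 1.1, 0.7) − 0.05·(-6, 0.125, -1.475) = (-1.125, 1.09375, 0.77375)
Step 3: at (-1.125, 1.09375, 0.77375), ∇h = (-3.3975, 1, -0.28) → (-1.125, 1.09375, 0.77375) − 0.05·(-3.3975, 1, -0.28) = (-0.955125, 1.04375, 0.78775)
∂h/∂r at (-0.955125, 1.04375, 0.78775) = 0.285625

0.285625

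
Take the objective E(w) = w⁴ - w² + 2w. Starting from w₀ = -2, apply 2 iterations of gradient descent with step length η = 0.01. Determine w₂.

-1.58407904

E′(w) = 4w³ - 2w + 2
Step 1: E′(-2) = -26; w₁ = -2 − 0.01·(-26) = -1.74
Step 2: E′(-1.74) = -15.592096; w₂ = -1.74 − 0.01·(-15.592096) = -1.58407904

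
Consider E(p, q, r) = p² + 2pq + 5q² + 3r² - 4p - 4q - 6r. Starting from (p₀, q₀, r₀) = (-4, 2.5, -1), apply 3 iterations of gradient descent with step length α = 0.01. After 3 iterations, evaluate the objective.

∇E = (2p + 2q - 4, 2p + 10q - 4, 6r - 6)
Step 1: at (-4, 2.5, -1), ∇E = (-7, 13, -12) → (-4, 2.5, -1) − 0.01·(-7, 13, -12) = (-3.93, 2.37, -0.88)
Step 2: at (-3.93, 2.37, -0.88), ∇E = (-7.12, 11.84, -11.28) → (-3.93, 2.37, -0.88) − 0.01·(-7.12, 11.84, -11.28) = (-3.8588, 2.2516, -0.7672)
Step 3: at (-3.8588, 2.2516, -0.7672), ∇E = (-7.2144, 10.7984, -10.6032) → (-3.8588, 2.2516, -0.7672) − 0.01·(-7.2144, 10.7984, -10.6032) = (-3.786656, 2.143616, -0.661168)
E(-3.786656, 2.143616, -0.661168) = 32.930536036096

32.930536036096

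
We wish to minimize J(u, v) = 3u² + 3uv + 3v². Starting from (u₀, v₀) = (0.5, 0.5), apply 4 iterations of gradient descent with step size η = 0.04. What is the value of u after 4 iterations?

0.08388608

∇J = (6u + 3v, 3u + 6v)
(u₁, v₁) = (0.5, 0.5) − 0.04·(4.5, 4.5) = (0.32, 0.32)
(u₂, v₂) = (0.32, 0.32) − 0.04·(2.88, 2.88) = (0.2048, 0.2048)
(u₃, v₃) = (0.2048, 0.2048) − 0.04·(1.8432, 1.8432) = (0.131072, 0.131072)
(u₄, v₄) = (0.131072, 0.131072) − 0.04·(1.179648, 1.179648) = (0.08388608, 0.08388608)
u = 0.08388608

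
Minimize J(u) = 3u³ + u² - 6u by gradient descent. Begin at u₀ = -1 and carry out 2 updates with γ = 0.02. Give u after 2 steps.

J′(u) = 9u² + 2u - 6
Step 1: J′(-1) = 1; u₁ = -1 − 0.02·1 = -1.02
Step 2: J′(-1.02) = 1.3236; u₂ = -1.02 − 0.02·1.3236 = -1.046472

-1.046472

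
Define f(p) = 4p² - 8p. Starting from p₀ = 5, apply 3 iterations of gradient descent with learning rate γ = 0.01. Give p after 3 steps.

4.114752

f′(p) = 8p - 8
p₁ = 5 − 0.01·32 = 4.68
p₂ = 4.68 − 0.01·29.44 = 4.3856
p₃ = 4.3856 − 0.01·27.0848 = 4.114752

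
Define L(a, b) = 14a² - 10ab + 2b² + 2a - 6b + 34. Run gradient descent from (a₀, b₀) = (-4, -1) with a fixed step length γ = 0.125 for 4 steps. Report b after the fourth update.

∇L = (28a - 10b + 2, -10a + 4b - 6)
Step 1: at (-4, -1), ∇L = (-100, 30) → (-4, -1) − 0.125·(-100, 30) = (8.5, -4.75)
Step 2: at (8.5, -4.75), ∇L = (287.5, -110) → (8.5, -4.75) − 0.125·(287.5, -110) = (-27.4375, 9)
Step 3: at (-27.4375, 9), ∇L = (-856.25, 304.375) → (-27.4375, 9) − 0.125·(-856.25, 304.375) = (79.59375, -29.046875)
Step 4: at (79.59375, -29.046875), ∇L = (2521.09375, -918.125) → (79.59375, -29.046875) − 0.125·(2521.09375, -918.125) = (-235.54296875, 85.71875)
b = 85.71875

85.71875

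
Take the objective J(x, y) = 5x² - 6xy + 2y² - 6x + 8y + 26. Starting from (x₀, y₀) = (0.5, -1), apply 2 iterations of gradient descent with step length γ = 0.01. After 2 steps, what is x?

0.4044

∇J = (10x - 6y - 6, -6x + 4y + 8)
Step 1: at (0.5, -1), ∇J = (5, 1) → (0.5, -1) − 0.01·(5, 1) = (0.45, -1.01)
Step 2: at (0.45, -1.01), ∇J = (4.56, 1.26) → (0.45, -1.01) − 0.01·(4.56, 1.26) = (0.4044, -1.0226)
x = 0.4044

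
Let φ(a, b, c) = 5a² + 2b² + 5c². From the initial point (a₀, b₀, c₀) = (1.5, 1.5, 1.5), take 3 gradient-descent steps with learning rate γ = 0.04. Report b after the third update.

0.889056

∇φ = (10a, 4b, 10c)
Step 1: at (1.5, 1.5, 1.5), ∇φ = (15, 6, 15) → (1.5, 1.5, 1.5) − 0.04·(15, 6, 15) = (0.9, 1.26, 0.9)
Step 2: at (0.9, 1.26, 0.9), ∇φ = (9, 5.04, 9) → (0.9, 1.26, 0.9) − 0.04·(9, 5.04, 9) = (0.54, 1.0584, 0.54)
Step 3: at (0.54, 1.0584, 0.54), ∇φ = (5.4, 4.2336, 5.4) → (0.54, 1.0584, 0.54) − 0.04·(5.4, 4.2336, 5.4) = (0.324, 0.889056, 0.324)
b = 0.889056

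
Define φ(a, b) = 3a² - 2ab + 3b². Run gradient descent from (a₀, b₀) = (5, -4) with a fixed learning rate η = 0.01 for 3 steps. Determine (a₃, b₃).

∇φ = (6a - 2b, -2a + 6b)
(a₁, b₁) = (5, -4) − 0.01·(38, -34) = (4.62, -3.66)
(a₂, b₂) = (4.62, -3.66) − 0.01·(35.04, -31.2) = (4.2696, -3.348)
(a₃, b₃) = (4.2696, -3.348) − 0.01·(32.3136, -28.6272) = (3.946464, -3.061728)

(3.946464, -3.061728)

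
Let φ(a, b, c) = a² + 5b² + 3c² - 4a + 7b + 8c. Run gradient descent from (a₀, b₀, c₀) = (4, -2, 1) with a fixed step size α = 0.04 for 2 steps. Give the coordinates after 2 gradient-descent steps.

∇φ = (2a - 4, 10b + 7, 6c + 8)
Step 1: at (4, -2, 1), ∇φ = (4, -13, 14) → (4, -2, 1) − 0.04·(4, -13, 14) = (3.84, -1.48, 0.44)
Step 2: at (3.84, -1.48, 0.44), ∇φ = (3.68, -7.8, 10.64) → (3.84, -1.48, 0.44) − 0.04·(3.68, -7.8, 10.64) = (3.6928, -1.168, 0.0144)

(3.6928, -1.168, 0.0144)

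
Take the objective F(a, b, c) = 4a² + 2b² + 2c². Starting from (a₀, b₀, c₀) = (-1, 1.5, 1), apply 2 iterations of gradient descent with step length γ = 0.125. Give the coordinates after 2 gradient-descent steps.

(0, 0.375, 0.25)

∇F = (8a, 4b, 4c)
(a₁, b₁, c₁) = (-1, 1.5, 1) − 0.125·(-8, 6, 4) = (0, 0.75, 0.5)
(a₂, b₂, c₂) = (0, 0.75, 0.5) − 0.125·(0, 3, 2) = (0, 0.375, 0.25)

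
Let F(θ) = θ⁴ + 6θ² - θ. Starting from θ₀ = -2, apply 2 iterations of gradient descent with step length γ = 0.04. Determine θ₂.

F′(θ) = 4θ³ + 12θ - 1
θ₁ = -2 − 0.04·(-57) = 0.28
θ₂ = 0.28 − 0.04·2.447808 = 0.18208768

0.18208768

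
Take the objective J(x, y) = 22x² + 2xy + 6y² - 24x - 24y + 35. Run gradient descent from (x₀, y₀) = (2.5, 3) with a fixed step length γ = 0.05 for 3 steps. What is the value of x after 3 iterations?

-3.233

∇J = (44x + 2y - 24, 2x + 12y - 24)
Step 1: at (2.5, 3), ∇J = (92, 17) → (2.5, 3) − 0.05·(92, 17) = (-2.1, 2.15)
Step 2: at (-2.1, 2.15), ∇J = (-112.1, -2.4) → (-2.1, 2.15) − 0.05·(-112.1, -2.4) = (3.505, 2.27)
Step 3: at (3.505, 2.27), ∇J = (134.76, 10.25) → (3.505, 2.27) − 0.05·(134.76, 10.25) = (-3.233, 1.7575)
x = -3.233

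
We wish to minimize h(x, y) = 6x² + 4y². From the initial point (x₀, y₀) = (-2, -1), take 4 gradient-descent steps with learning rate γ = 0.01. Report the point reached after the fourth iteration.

∇h = (12x, 8y)
Step 1: at (-2, -1), ∇h = (-24, -8) → (-2, -1) − 0.01·(-24, -8) = (-1.76, -0.92)
Step 2: at (-1.76, -0.92), ∇h = (-21.12, -7.36) → (-1.76, -0.92) − 0.01·(-21.12, -7.36) = (-1.5488, -0.8464)
Step 3: at (-1.5488, -0.8464), ∇h = (-18.5856, -6.7712) → (-1.5488, -0.8464) − 0.01·(-18.5856, -6.7712) = (-1.362944, -0.778688)
Step 4: at (-1.362944, -0.778688), ∇h = (-16.355328, -6.229504) → (-1.362944, -0.778688) − 0.01·(-16.355328, -6.229504) = (-1.19939072, -0.71639296)

(-1.19939072, -0.71639296)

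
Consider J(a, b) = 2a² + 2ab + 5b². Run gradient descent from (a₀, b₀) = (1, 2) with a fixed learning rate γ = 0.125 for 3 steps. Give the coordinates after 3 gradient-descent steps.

(0.046875, -0.09375)

∇J = (4a + 2b, 2a + 10b)
Step 1: at (1, 2), ∇J = (8, 22) → (1, 2) − 0.125·(8, 22) = (0, -0.75)
Step 2: at (0, -0.75), ∇J = (-1.5, -7.5) → (0, -0.75) − 0.125·(-1.5, -7.5) = (0.1875, 0.1875)
Step 3: at (0.1875, 0.1875), ∇J = (1.125, 2.25) → (0.1875, 0.1875) − 0.125·(1.125, 2.25) = (0.046875, -0.09375)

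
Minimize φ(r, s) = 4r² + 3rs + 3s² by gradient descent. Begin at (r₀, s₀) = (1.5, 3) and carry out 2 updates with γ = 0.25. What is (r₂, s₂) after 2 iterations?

(5.71875, 4.125)

∇φ = (8r + 3s, 3r + 6s)
Step 1: at (1.5, 3), ∇φ = (21, 22.5) → (1.5, 3) − 0.25·(21, 22.5) = (-3.75, -2.625)
Step 2: at (-3.75, -2.625), ∇φ = (-37.875, -27) → (-3.75, -2.625) − 0.25·(-37.875, -27) = (5.71875, 4.125)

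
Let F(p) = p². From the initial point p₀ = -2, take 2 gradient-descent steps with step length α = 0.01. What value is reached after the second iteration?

F′(p) = 2p
Step 1: F′(-2) = -4; p₁ = -2 − 0.01·(-4) = -1.96
Step 2: F′(-1.96) = -3.92; p₂ = -1.96 − 0.01·(-3.92) = -1.9208

-1.9208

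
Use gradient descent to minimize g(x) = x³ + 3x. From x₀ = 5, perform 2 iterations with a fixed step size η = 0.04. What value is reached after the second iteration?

1.335872

g′(x) = 3x² + 3
x₁ = 5 − 0.04·78 = 1.88
x₂ = 1.88 − 0.04·13.6032 = 1.335872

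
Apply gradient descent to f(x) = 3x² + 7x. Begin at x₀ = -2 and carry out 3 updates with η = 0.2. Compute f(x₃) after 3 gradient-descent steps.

-4.0832

f′(x) = 6x + 7
Step 1: f′(-2) = -5; x₁ = -2 − 0.2·(-5) = -1
Step 2: f′(-1) = 1; x₂ = -1 − 0.2·1 = -1.2
Step 3: f′(-1.2) = -0.2; x₃ = -1.2 − 0.2·(-0.2) = -1.16
f(-1.16) = -4.0832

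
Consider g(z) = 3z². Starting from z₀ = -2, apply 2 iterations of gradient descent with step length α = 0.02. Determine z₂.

-1.5488

g′(z) = 6z
z₁ = -2 − 0.02·(-12) = -1.76
z₂ = -1.76 − 0.02·(-10.56) = -1.5488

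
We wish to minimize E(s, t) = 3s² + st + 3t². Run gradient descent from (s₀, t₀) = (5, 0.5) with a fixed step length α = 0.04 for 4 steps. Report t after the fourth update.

-0.18256896

∇E = (6s + t, s + 6t)
(s₁, t₁) = (5, 0.5) − 0.04·(30.5, 8) = (3.78, 0.18)
(s₂, t₂) = (3.78, 0.18) − 0.04·(22.86, 4.86) = (2.8656, -0.0144)
(s₃, t₃) = (2.8656, -0.0144) − 0.04·(17.1792, 2.7792) = (2.178432, -0.125568)
(s₄, t₄) = (2.178432, -0.125568) − 0.04·(12.945024, 1.425024) = (1.66063104, -0.18256896)
t = -0.18256896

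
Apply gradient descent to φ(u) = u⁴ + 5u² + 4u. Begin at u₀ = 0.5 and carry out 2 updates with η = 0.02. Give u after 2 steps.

0.16561672

φ′(u) = 4u³ + 10u + 4
u₁ = 0.5 − 0.02·9.5 = 0.31
u₂ = 0.31 − 0.02·7.219164 = 0.16561672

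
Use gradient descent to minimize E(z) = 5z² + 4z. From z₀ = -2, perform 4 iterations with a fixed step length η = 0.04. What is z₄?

-0.60736

E′(z) = 10z + 4
Step 1: E′(-2) = -16; z₁ = -2 − 0.04·(-16) = -1.36
Step 2: E′(-1.36) = -9.6; z₂ = -1.36 − 0.04·(-9.6) = -0.976
Step 3: E′(-0.976) = -5.76; z₃ = -0.976 − 0.04·(-5.76) = -0.7456
Step 4: E′(-0.7456) = -3.456; z₄ = -0.7456 − 0.04·(-3.456) = -0.60736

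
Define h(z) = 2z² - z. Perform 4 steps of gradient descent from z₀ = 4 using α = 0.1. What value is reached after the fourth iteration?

0.736

h′(z) = 4z - 1
z₁ = 4 − 0.1·15 = 2.5
z₂ = 2.5 − 0.1·9 = 1.6
z₃ = 1.6 − 0.1·5.4 = 1.06
z₄ = 1.06 − 0.1·3.24 = 0.736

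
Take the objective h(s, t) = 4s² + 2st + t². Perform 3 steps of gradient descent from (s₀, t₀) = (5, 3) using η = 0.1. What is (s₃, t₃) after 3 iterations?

(-0.248, 0.872)

∇h = (8s + 2t, 2s + 2t)
Step 1: at (5, 3), ∇h = (46, 16) → (5, 3) − 0.1·(46, 16) = (0.4, 1.4)
Step 2: at (0.4, 1.4), ∇h = (6, 3.6) → (0.4, 1.4) − 0.1·(6, 3.6) = (-0.2, 1.04)
Step 3: at (-0.2, 1.04), ∇h = (0.48, 1.68) → (-0.2, 1.04) − 0.1·(0.48, 1.68) = (-0.248, 0.872)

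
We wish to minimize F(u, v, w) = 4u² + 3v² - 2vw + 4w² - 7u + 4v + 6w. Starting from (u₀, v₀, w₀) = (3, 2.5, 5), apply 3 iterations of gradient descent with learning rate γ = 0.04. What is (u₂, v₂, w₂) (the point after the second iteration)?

(1.8576, 1.7352, 2.216)

∇F = (8u - 7, 6v - 2w + 4, -2v + 8w + 6)
Step 1: at (3, 2.5, 5), ∇F = (17, 9, 41) → (3, 2.5, 5) − 0.04·(17, 9, 41) = (2.32, 2.14, 3.36)
Step 2: at (2.32, 2.14, 3.36), ∇F = (11.56, 10.12, 28.6) → (2.32, 2.14, 3.36) − 0.04·(11.56, 10.12, 28.6) = (1.8576, 1.7352, 2.216)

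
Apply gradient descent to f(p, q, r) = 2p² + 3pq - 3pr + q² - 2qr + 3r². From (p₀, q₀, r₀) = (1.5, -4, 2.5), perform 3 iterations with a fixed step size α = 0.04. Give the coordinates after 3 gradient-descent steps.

∇f = (4p + 3q - 3r, 3p + 2q - 2r, -3p - 2q + 6r)
Step 1: at (1.5, -4, 2.5), ∇f = (-13.5, -8.5, 18.5) → (1.5, -4, 2.5) − 0.04·(-13.5, -8.5, 18.5) = (2.04, -3.66, 1.76)
Step 2: at (2.04, -3.66, 1.76), ∇f = (-8.1, -4.72, 11.76) → (2.04, -3.66, 1.76) − 0.04·(-8.1, -4.72, 11.76) = (2.364, -3.4712, 1.2896)
Step 3: at (2.364, -3.4712, 1.2896), ∇f = (-4.8264, -2.4296, 7.588) → (2.364, -3.4712, 1.2896) − 0.04·(-4.8264, -2.4296, 7.588) = (2.557056, -3.374016, 0.98608)

(2.557056, -3.374016, 0.98608)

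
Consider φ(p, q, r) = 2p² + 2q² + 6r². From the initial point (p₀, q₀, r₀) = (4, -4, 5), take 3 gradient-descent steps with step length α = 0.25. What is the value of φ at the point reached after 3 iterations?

∇φ = (4p, 4q, 12r)
Step 1: at (4, -4, 5), ∇φ = (16, -16, 60) → (4, -4, 5) − 0.25·(16, -16, 60) = (0, 0, -10)
Step 2: at (0, 0, -10), ∇φ = (0, 0, -120) → (0, 0, -10) − 0.25·(0, 0, -120) = (0, 0, 20)
Step 3: at (0, 0, 20), ∇φ = (0, 0, 240) → (0, 0, 20) − 0.25·(0, 0, 240) = (0, 0, -40)
φ(0, 0, -40) = 9600

9600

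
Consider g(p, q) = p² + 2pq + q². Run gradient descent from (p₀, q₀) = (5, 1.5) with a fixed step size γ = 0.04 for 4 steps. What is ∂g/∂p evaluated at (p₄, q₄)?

6.47232768

∇g = (2p + 2q, 2p + 2q)
Step 1: at (5, 1.5), ∇g = (13, 13) → (5, 1.5) − 0.04·(13, 13) = (4.48, 0.98)
Step 2: at (4.48, 0.98), ∇g = (10.92, 10.92) → (4.48, 0.98) − 0.04·(10.92, 10.92) = (4.0432, 0.5432)
Step 3: at (4.0432, 0.5432), ∇g = (9.1728, 9.1728) → (4.0432, 0.5432) − 0.04·(9.1728, 9.1728) = (3.676288, 0.176288)
Step 4: at (3.676288, 0.176288), ∇g = (7.705152, 7.705152) → (3.676288, 0.176288) − 0.04·(7.705152, 7.705152) = (3.36808192, -0.13191808)
∂g/∂p at (3.36808192, -0.13191808) = 6.47232768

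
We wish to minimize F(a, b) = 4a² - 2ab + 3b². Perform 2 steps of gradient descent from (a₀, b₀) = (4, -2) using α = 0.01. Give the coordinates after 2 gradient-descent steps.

∇F = (8a - 2b, -2a + 6b)
Step 1: at (4, -2), ∇F = (36, -20) → (4, -2) − 0.01·(36, -20) = (3.64, -1.8)
Step 2: at (3.64, -1.8), ∇F = (32.72, -18.08) → (3.64, -1.8) − 0.01·(32.72, -18.08) = (3.3128, -1.6192)

(3.3128, -1.6192)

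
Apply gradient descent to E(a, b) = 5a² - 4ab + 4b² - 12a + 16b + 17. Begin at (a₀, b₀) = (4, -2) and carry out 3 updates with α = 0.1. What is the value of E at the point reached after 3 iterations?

∇E = (10a - 4b - 12, -4a + 8b + 16)
(a₁, b₁) = (4, -2) − 0.1·(36, -16) = (0.4, -0.4)
(a₂, b₂) = (0.4, -0.4) − 0.1·(-6.4, 11.2) = (1.04, -1.52)
(a₃, b₃) = (1.04, -1.52) − 0.1·(4.48, -0.32) = (0.592, -1.488)
E(0.592, -1.488) = 0.22048

0.22048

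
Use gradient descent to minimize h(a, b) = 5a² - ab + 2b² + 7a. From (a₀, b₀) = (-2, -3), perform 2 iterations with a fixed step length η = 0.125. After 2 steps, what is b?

∇h = (10a - b + 7, -a + 4b)
Step 1: at (-2, -3), ∇h = (-10, -10) → (-2, -3) − 0.125·(-10, -10) = (-0.75, -1.75)
Step 2: at (-0.75, -1.75), ∇h = (1.25, -6.25) → (-0.75, -1.75) − 0.125·(1.25, -6.25) = (-0.90625, -0.96875)
b = -0.96875

-0.96875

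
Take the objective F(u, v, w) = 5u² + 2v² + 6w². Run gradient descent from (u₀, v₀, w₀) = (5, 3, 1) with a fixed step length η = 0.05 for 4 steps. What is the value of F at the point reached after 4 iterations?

3.51211229

∇F = (10u, 4v, 12w)
(u₁, v₁, w₁) = (5, 3, 1) − 0.05·(50, 12, 12) = (2.5, 2.4, 0.4)
(u₂, v₂, w₂) = (2.5, 2.4, 0.4) − 0.05·(25, 9.6, 4.8) = (1.25, 1.92, 0.16)
(u₃, v₃, w₃) = (1.25, 1.92, 0.16) − 0.05·(12.5, 7.68, 1.92) = (0.625, 1.536, 0.064)
(u₄, v₄, w₄) = (0.625, 1.536, 0.064) − 0.05·(6.25, 6.144, 0.768) = (0.3125, 1.2288, 0.0256)
F(0.3125, 1.2288, 0.0256) = 3.51211229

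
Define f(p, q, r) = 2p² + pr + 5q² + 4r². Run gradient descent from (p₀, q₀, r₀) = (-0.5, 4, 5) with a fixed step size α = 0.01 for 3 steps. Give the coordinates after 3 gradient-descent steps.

(-0.575075, 2.916, 3.9080965)

∇f = (4p + r, 10q, p + 8r)
(p₁, q₁, r₁) = (-0.5, 4, 5) − 0.01·(3, 40, 39.5) = (-0.53, 3.6, 4.605)
(p₂, q₂, r₂) = (-0.53, 3.6, 4.605) − 0.01·(2.485, 36, 36.31) = (-0.55485, 3.24, 4.2419)
(p₃, q₃, r₃) = (-0.55485, 3.24, 4.2419) − 0.01·(2.0225, 32.4, 33.38035) = (-0.575075, 2.916, 3.9080965)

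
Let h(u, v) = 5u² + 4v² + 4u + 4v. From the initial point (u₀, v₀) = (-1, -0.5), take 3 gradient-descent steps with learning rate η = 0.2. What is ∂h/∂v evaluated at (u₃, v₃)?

0

∇h = (10u + 4, 8v + 4)
(u₁, v₁) = (-1, -0.5) − 0.2·(-6, 0) = (0.2, -0.5)
(u₂, v₂) = (0.2, -0.5) − 0.2·(6, 0) = (-1, -0.5)
(u₃, v₃) = (-1, -0.5) − 0.2·(-6, 0) = (0.2, -0.5)
∂h/∂v at (0.2, -0.5) = 0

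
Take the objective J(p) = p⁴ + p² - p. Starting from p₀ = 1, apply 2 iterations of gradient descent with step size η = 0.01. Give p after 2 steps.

0.906705

J′(p) = 4p³ + 2p - 1
p₁ = 1 − 0.01·5 = 0.95
p₂ = 0.95 − 0.01·4.3295 = 0.906705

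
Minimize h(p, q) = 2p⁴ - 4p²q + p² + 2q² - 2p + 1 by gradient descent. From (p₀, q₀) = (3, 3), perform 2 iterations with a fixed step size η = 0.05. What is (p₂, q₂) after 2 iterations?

∇h = (8p³ - 8pq + 2p - 2, -4p² + 4q)
Step 1: at (3, 3), ∇h = (148, -24) → (3, 3) − 0.05·(148, -24) = (-4.4, 4.2)
Step 2: at (-4.4, 4.2), ∇h = (-544.432, -60.64) → (-4.4, 4.2) − 0.05·(-544.432, -60.64) = (22.8216, 7.232)

(22.8216, 7.232)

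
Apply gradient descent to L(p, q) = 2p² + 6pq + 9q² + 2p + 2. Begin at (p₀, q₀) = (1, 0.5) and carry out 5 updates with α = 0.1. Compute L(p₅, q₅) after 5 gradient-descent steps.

∇L = (4p + 6q + 2, 6p + 18q)
Step 1: at (1, 0.5), ∇L = (9, 15) → (1, 0.5) − 0.1·(9, 15) = (0.1, -1)
Step 2: at (0.1, -1), ∇L = (-3.6, -17.4) → (0.1, -1) − 0.1·(-3.6, -17.4) = (0.46, 0.74)
Step 3: at (0.46, 0.74), ∇L = (8.28, 16.08) → (0.46, 0.74) − 0.1·(8.28, 16.08) = (-0.368, -0.868)
Step 4: at (-0.368, -0.868), ∇L = (-4.68, -17.832) → (-0.368, -0.868) − 0.1·(-4.68, -17.832) = (0.1, 0.9152)
Step 5: at (0.1, 0.9152), ∇L = (7.8912, 17.0736) → (0.1, 0.9152) − 0.1·(7.8912, 17.0736) = (-0.68912, -0.79216)
L(-0.68912, -0.79216) = 10.4945497344

10.4945497344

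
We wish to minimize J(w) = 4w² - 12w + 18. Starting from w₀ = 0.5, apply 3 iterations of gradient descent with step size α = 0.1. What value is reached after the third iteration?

1.492

J′(w) = 8w - 12
Step 1: J′(0.5) = -8; w₁ = 0.5 − 0.1·(-8) = 1.3
Step 2: J′(1.3) = -1.6; w₂ = 1.3 − 0.1·(-1.6) = 1.46
Step 3: J′(1.46) = -0.32; w₃ = 1.46 − 0.1·(-0.32) = 1.492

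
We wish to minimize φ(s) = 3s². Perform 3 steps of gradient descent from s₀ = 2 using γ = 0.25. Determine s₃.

φ′(s) = 6s
s₁ = 2 − 0.25·12 = -1
s₂ = -1 − 0.25·(-6) = 0.5
s₃ = 0.5 − 0.25·3 = -0.25

-0.25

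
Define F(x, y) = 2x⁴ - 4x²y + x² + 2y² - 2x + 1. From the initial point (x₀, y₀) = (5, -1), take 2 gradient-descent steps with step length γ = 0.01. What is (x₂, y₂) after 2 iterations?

∇F = (8x³ - 8xy + 2x - 2, -4x² + 4y)
Step 1: at (5, -1), ∇F = (1048, -104) → (5, -1) − 0.01·(1048, -104) = (-5.48, 0.04)
Step 2: at (-5.48, 0.04), ∇F = (-1327.739136, -119.9616) → (-5.48, 0.04) − 0.01·(-1327.739136, -119.9616) = (7.79739136, 1.239616)

(7.79739136, 1.239616)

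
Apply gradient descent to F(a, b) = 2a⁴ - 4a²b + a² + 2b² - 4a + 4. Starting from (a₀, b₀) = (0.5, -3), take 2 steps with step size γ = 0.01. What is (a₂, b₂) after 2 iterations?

(0.33504, -2.7488)

∇F = (8a³ - 8ab + 2a - 4, -4a² + 4b)
(a₁, b₁) = (0.5, -3) − 0.01·(10, -13) = (0.4, -2.87)
(a₂, b₂) = (0.4, -2.87) − 0.01·(6.496, -12.12) = (0.33504, -2.7488)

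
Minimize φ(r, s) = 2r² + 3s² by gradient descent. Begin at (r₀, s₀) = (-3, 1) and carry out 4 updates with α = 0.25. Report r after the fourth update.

∇φ = (4r, 6s)
(r₁, s₁) = (-3, 1) − 0.25·(-12, 6) = (0, -0.5)
(r₂, s₂) = (0, -0.5) − 0.25·(0, -3) = (0, 0.25)
(r₃, s₃) = (0, 0.25) − 0.25·(0, 1.5) = (0, -0.125)
(r₄, s₄) = (0, -0.125) − 0.25·(0, -0.75) = (0, 0.0625)
r = 0

0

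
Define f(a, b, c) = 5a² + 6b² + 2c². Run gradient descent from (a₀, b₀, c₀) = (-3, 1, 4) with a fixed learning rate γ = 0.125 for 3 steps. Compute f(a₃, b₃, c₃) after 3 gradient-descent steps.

0.604736328125

∇f = (10a, 12b, 4c)
Step 1: at (-3, 1, 4), ∇f = (-30, 12, 16) → (-3, 1, 4) − 0.125·(-30, 12, 16) = (0.75, -0.5, 2)
Step 2: at (0.75, -0.5, 2), ∇f = (7.5, -6, 8) → (0.75, -0.5, 2) − 0.125·(7.5, -6, 8) = (-0.1875, 0.25, 1)
Step 3: at (-0.1875, 0.25, 1), ∇f = (-1.875, 3, 4) → (-0.1875, 0.25, 1) − 0.125·(-1.875, 3, 4) = (0.046875, -0.125, 0.5)
f(0.046875, -0.125, 0.5) = 0.604736328125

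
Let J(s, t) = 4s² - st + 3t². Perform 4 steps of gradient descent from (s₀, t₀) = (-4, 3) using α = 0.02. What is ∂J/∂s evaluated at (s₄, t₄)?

∇J = (8s - t, -s + 6t)
(s₁, t₁) = (-4, 3) − 0.02·(-35, 22) = (-3.3, 2.56)
(s₂, t₂) = (-3.3, 2.56) − 0.02·(-28.96, 18.66) = (-2.7208, 2.1868)
(s₃, t₃) = (-2.7208, 2.1868) − 0.02·(-23.9532, 15.8416) = (-2.241736, 1.869968)
(s₄, t₄) = (-2.241736, 1.869968) − 0.02·(-19.803856, 13.461544) = (-1.84565888, 1.60073712)
∂J/∂s at (-1.84565888, 1.60073712) = -16.36600816

-16.36600816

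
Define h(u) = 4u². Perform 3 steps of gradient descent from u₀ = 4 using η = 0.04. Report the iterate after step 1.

h′(u) = 8u
u₁ = 4 − 0.04·32 = 2.72

2.72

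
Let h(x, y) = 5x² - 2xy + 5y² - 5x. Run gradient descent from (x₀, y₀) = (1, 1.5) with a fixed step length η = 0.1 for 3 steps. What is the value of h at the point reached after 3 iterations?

-1.301472

∇h = (10x - 2y - 5, -2x + 10y)
(x₁, y₁) = (1, 1.5) − 0.1·(2, 13) = (0.8, 0.2)
(x₂, y₂) = (0.8, 0.2) − 0.1·(2.6, 0.4) = (0.54, 0.16)
(x₃, y₃) = (0.54, 0.16) − 0.1·(0.08, 0.52) = (0.532, 0.108)
h(0.532, 0.108) = -1.301472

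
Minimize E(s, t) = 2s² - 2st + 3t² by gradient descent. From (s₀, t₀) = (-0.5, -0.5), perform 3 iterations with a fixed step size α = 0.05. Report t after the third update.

-0.2675

∇E = (4s - 2t, -2s + 6t)
(s₁, t₁) = (-0.5, -0.5) − 0.05·(-1, -2) = (-0.45, -0.4)
(s₂, t₂) = (-0.45, -0.4) − 0.05·(-1, -1.5) = (-0.4, -0.325)
(s₃, t₃) = (-0.4, -0.325) − 0.05·(-0.95, -1.15) = (-0.3525, -0.2675)
t = -0.2675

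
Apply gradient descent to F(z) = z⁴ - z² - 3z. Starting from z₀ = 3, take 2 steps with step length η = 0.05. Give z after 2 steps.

-0.512025

F′(z) = 4z³ - 2z - 3
Step 1: F′(3) = 99; z₁ = 3 − 0.05·99 = -1.95
Step 2: F′(-1.95) = -28.7595; z₂ = -1.95 − 0.05·(-28.7595) = -0.512025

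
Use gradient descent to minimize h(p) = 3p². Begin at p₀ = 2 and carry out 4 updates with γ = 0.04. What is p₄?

h′(p) = 6p
p₁ = 2 − 0.04·12 = 1.52
p₂ = 1.52 − 0.04·9.12 = 1.1552
p₃ = 1.1552 − 0.04·6.9312 = 0.877952
p₄ = 0.877952 − 0.04·5.267712 = 0.66724352

0.66724352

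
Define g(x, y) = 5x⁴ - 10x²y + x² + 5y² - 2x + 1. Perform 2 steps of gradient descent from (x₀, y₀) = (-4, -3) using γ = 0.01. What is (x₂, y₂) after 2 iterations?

∇g = (20x³ - 20xy + 2x - 2, -10x² + 10y)
(x₁, y₁) = (-4, -3) − 0.01·(-1530, -190) = (11.3, -1.1)
(x₂, y₂) = (11.3, -1.1) − 0.01·(29127.14, -1287.9) = (-279.9714, 11.779)

(-279.9714, 11.779)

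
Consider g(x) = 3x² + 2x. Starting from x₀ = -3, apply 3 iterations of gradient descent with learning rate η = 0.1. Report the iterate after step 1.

-1.4

g′(x) = 6x + 2
x₁ = -3 − 0.1·(-16) = -1.4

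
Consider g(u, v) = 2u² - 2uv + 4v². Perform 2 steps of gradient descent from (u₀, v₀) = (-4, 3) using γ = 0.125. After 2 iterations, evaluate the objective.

∇g = (4u - 2v, -2u + 8v)
Step 1: at (-4, 3), ∇g = (-22, 32) → (-4, 3) − 0.125·(-22, 32) = (-1.25, -1)
Step 2: at (-1.25, -1), ∇g = (-3, -5.5) → (-1.25, -1) − 0.125·(-3, -5.5) = (-0.875, -0.3125)
g(-0.875, -0.3125) = 1.375

1.375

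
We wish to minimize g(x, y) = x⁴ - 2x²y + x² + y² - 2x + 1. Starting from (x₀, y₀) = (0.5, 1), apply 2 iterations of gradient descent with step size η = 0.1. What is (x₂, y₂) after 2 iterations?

∇g = (4x³ - 4xy + 2x - 2, -2x² + 2y)
Step 1: at (0.5, 1), ∇g = (-2.5, 1.5) → (0.5, 1) − 0.1·(-2.5, 1.5) = (0.75, 0.85)
Step 2: at (0.75, 0.85), ∇g = (-1.3625, 0.575) → (0.75, 0.85) − 0.1·(-1.3625, 0.575) = (0.88625, 0.7925)

(0.88625, 0.7925)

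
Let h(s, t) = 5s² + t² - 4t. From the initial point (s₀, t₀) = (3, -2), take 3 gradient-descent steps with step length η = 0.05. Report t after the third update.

-0.916

∇h = (10s, 2t - 4)
Step 1: at (3, -2), ∇h = (30, -8) → (3, -2) − 0.05·(30, -8) = (1.5, -1.6)
Step 2: at (1.5, -1.6), ∇h = (15, -7.2) → (1.5, -1.6) − 0.05·(15, -7.2) = (0.75, -1.24)
Step 3: at (0.75, -1.24), ∇h = (7.5, -6.48) → (0.75, -1.24) − 0.05·(7.5, -6.48) = (0.375, -0.916)
t = -0.916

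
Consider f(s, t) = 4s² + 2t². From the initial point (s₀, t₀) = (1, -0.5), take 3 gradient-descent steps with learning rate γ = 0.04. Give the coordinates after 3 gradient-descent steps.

(0.314432, -0.296352)

∇f = (8s, 4t)
Step 1: at (1, -0.5), ∇f = (8, -2) → (1, -0.5) − 0.04·(8, -2) = (0.68, -0.42)
Step 2: at (0.68, -0.42), ∇f = (5.44, -1.68) → (0.68, -0.42) − 0.04·(5.44, -1.68) = (0.4624, -0.3528)
Step 3: at (0.4624, -0.3528), ∇f = (3.6992, -1.4112) → (0.4624, -0.3528) − 0.04·(3.6992, -1.4112) = (0.314432, -0.296352)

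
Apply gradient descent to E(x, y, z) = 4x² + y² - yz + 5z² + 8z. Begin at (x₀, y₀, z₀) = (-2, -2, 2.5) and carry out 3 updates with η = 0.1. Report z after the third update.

-0.918

∇E = (8x, 2y - z, -y + 10z + 8)
(x₁, y₁, z₁) = (-2, -2, 2.5) − 0.1·(-16, -6.5, 35) = (-0.4, -1.35, -1)
(x₂, y₂, z₂) = (-0.4, -1.35, -1) − 0.1·(-3.2, -1.7, -0.65) = (-0.08, -1.18, -0.935)
(x₃, y₃, z₃) = (-0.08, -1.18, -0.935) − 0.1·(-0.64, -1.425, -0.17) = (-0.016, -1.0375, -0.918)
z = -0.918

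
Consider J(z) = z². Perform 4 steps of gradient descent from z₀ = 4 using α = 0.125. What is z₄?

1.265625

J′(z) = 2z
z₁ = 4 − 0.125·8 = 3
z₂ = 3 − 0.125·6 = 2.25
z₃ = 2.25 − 0.125·4.5 = 1.6875
z₄ = 1.6875 − 0.125·3.375 = 1.265625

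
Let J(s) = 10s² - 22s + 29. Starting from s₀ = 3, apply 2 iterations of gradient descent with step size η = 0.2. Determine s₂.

18.2

J′(s) = 20s - 22
Step 1: J′(3) = 38; s₁ = 3 − 0.2·38 = -4.6
Step 2: J′(-4.6) = -114; s₂ = -4.6 − 0.2·(-114) = 18.2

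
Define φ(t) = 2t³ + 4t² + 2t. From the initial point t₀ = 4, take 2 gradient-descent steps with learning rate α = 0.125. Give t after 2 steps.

-112.796875

φ′(t) = 6t² + 8t + 2
Step 1: φ′(4) = 130; t₁ = 4 − 0.125·130 = -12.25
Step 2: φ′(-12.25) = 804.375; t₂ = -12.25 − 0.125·804.375 = -112.796875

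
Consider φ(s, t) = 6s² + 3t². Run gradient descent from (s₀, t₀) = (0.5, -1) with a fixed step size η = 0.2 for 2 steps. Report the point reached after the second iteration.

∇φ = (12s, 6t)
(s₁, t₁) = (0.5, -1) − 0.2·(6, -6) = (-0.7, 0.2)
(s₂, t₂) = (-0.7, 0.2) − 0.2·(-8.4, 1.2) = (0.98, -0.04)

(0.98, -0.04)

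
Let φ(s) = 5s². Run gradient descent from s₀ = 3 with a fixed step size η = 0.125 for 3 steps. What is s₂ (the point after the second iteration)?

φ′(s) = 10s
Step 1: φ′(3) = 30; s₁ = 3 − 0.125·30 = -0.75
Step 2: φ′(-0.75) = -7.5; s₂ = -0.75 − 0.125·(-7.5) = 0.1875

0.1875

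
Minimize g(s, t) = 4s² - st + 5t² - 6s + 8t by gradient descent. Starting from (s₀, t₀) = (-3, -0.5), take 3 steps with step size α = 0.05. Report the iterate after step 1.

∇g = (8s - t - 6, -s + 10t + 8)
(s₁, t₁) = (-3, -0.5) − 0.05·(-29.5, 6) = (-1.525, -0.8)

(-1.525, -0.8)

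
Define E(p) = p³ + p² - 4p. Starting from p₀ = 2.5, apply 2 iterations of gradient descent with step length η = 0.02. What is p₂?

E′(p) = 3p² + 2p - 4
Step 1: E′(2.5) = 19.75; p₁ = 2.5 − 0.02·19.75 = 2.105
Step 2: E′(2.105) = 13.503075; p₂ = 2.105 − 0.02·13.503075 = 1.8349385

1.8349385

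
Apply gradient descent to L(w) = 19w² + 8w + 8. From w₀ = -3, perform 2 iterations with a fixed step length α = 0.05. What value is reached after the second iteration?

L′(w) = 38w + 8
Step 1: L′(-3) = -106; w₁ = -3 − 0.05·(-106) = 2.3
Step 2: L′(2.3) = 95.4; w₂ = 2.3 − 0.05·95.4 = -2.47

-2.47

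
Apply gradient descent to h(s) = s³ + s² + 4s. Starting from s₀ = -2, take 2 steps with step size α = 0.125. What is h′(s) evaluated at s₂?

h′(s) = 3s² + 2s + 4
Step 1: h′(-2) = 12; s₁ = -2 − 0.125·12 = -3.5
Step 2: h′(-3.5) = 33.75; s₂ = -3.5 − 0.125·33.75 = -7.71875
h′(s) at (-7.71875) = 167.2998046875

167.2998046875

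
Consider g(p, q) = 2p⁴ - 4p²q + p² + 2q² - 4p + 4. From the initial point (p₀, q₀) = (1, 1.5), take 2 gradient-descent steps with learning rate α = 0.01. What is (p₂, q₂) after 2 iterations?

∇g = (8p³ - 8pq + 2p - 4, -4p² + 4q)
(p₁, q₁) = (1, 1.5) − 0.01·(-6, 2) = (1.06, 1.48)
(p₂, q₂) = (1.06, 1.48) − 0.01·(-4.902272, 1.4256) = (1.10902272, 1.465744)

(1.10902272, 1.465744)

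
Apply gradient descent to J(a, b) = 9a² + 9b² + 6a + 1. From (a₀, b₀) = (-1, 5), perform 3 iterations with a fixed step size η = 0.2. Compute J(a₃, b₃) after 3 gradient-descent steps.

∇J = (18a + 6, 18b)
Step 1: at (-1, 5), ∇J = (-12, 90) → (-1, 5) − 0.2·(-12, 90) = (1.4, -13)
Step 2: at (1.4, -13), ∇J = (31.2, -234) → (1.4, -13) − 0.2·(31.2, -234) = (-4.84, 33.8)
Step 3: at (-4.84, 33.8), ∇J = (-81.12, 608.4) → (-4.84, 33.8) − 0.2·(-81.12, 608.4) = (11.384, -87.88)
J(11.384, -87.88) = 70741.712704

70741.712704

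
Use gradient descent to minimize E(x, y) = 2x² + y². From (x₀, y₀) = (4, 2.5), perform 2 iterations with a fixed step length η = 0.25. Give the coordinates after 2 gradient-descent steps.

(0, 0.625)

∇E = (4x, 2y)
Step 1: at (4, 2.5), ∇E = (16, 5) → (4, 2.5) − 0.25·(16, 5) = (0, 1.25)
Step 2: at (0, 1.25), ∇E = (0, 2.5) → (0, 1.25) − 0.25·(0, 2.5) = (0, 0.625)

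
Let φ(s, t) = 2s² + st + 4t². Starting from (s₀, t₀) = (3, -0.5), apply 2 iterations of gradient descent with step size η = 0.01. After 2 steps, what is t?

∇φ = (4s + t, s + 8t)
(s₁, t₁) = (3, -0.5) − 0.01·(11.5, -1) = (2.885, -0.49)
(s₂, t₂) = (2.885, -0.49) − 0.01·(11.05, -1.035) = (2.7745, -0.47965)
t = -0.47965

-0.47965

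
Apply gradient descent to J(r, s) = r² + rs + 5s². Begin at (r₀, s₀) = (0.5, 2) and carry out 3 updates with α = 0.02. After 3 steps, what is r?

0.349712

∇J = (2r + s, r + 10s)
(r₁, s₁) = (0.5, 2) − 0.02·(3, 20.5) = (0.44, 1.59)
(r₂, s₂) = (0.44, 1.59) − 0.02·(2.47, 16.34) = (0.3906, 1.2632)
(r₃, s₃) = (0.3906, 1.2632) − 0.02·(2.0444, 13.0226) = (0.349712, 1.002748)
r = 0.349712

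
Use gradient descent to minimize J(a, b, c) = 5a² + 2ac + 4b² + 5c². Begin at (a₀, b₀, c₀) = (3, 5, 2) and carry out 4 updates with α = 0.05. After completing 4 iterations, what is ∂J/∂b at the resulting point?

5.184

∇J = (10a + 2c, 8b, 2a + 10c)
Step 1: at (3, 5, 2), ∇J = (34, 40, 26) → (3, 5, 2) − 0.05·(34, 40, 26) = (1.3, 3, 0.7)
Step 2: at (1.3, 3, 0.7), ∇J = (14.4, 24, 9.6) → (1.3, 3, 0.7) − 0.05·(14.4, 24, 9.6) = (0.58, 1.8, 0.22)
Step 3: at (0.58, 1.8, 0.22), ∇J = (6.24, 14.4, 3.36) → (0.58, 1.8, 0.22) − 0.05·(6.24, 14.4, 3.36) = (0.268, 1.08, 0.052)
Step 4: at (0.268, 1.08, 0.052), ∇J = (2.784, 8.64, 1.056) → (0.268, 1.08, 0.052) − 0.05·(2.784, 8.64, 1.056) = (0.1288, 0.648, -0.0008)
∂J/∂b at (0.1288, 0.648, -0.0008) = 5.184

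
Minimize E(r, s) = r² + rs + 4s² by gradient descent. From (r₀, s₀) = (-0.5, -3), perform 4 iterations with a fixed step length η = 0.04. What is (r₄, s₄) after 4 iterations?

∇E = (2r + s, r + 8s)
Step 1: at (-0.5, -3), ∇E = (-4, -24.5) → (-0.5, -3) − 0.04·(-4, -24.5) = (-0.34, -2.02)
Step 2: at (-0.34, -2.02), ∇E = (-2.7, -16.5) → (-0.34, -2.02) − 0.04·(-2.7, -16.5) = (-0.232, -1.36)
Step 3: at (-0.232, -1.36), ∇E = (-1.824, -11.112) → (-0.232, -1.36) − 0.04·(-1.824, -11.112) = (-0.15904, -0.91552)
Step 4: at (-0.15904, -0.91552), ∇E = (-1.2336, -7.4832) → (-0.15904, -0.91552) − 0.04·(-1.2336, -7.4832) = (-0.109696, -0.616192)

(-0.109696, -0.616192)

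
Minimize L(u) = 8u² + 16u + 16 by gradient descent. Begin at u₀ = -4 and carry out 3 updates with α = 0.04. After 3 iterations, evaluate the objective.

8.156728328192

L′(u) = 16u + 16
u₁ = -4 − 0.04·(-48) = -2.08
u₂ = -2.08 − 0.04·(-17.28) = -1.3888
u₃ = -1.3888 − 0.04·(-6.2208) = -1.139968
L(-1.139968) = 8.156728328192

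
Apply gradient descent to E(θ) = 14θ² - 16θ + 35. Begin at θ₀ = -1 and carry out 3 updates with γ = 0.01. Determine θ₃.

E′(θ) = 28θ - 16
θ₁ = -1 − 0.01·(-44) = -0.56
θ₂ = -0.56 − 0.01·(-31.68) = -0.2432
θ₃ = -0.2432 − 0.01·(-22.8096) = -0.015104

-0.015104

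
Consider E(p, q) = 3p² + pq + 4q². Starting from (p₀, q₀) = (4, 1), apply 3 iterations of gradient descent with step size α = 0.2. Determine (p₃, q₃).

(-0.304, -0.72)

∇E = (6p + q, p + 8q)
(p₁, q₁) = (4, 1) − 0.2·(25, 12) = (-1, -1.4)
(p₂, q₂) = (-1, -1.4) − 0.2·(-7.4, -12.2) = (0.48, 1.04)
(p₃, q₃) = (0.48, 1.04) − 0.2·(3.92, 8.8) = (-0.304, -0.72)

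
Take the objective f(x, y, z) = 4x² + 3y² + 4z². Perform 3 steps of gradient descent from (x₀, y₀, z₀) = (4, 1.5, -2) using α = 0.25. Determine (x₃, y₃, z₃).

∇f = (8x, 6y, 8z)
(x₁, y₁, z₁) = (4, 1.5, -2) − 0.25·(32, 9, -16) = (-4, -0.75, 2)
(x₂, y₂, z₂) = (-4, -0.75, 2) − 0.25·(-32, -4.5, 16) = (4, 0.375, -2)
(x₃, y₃, z₃) = (4, 0.375, -2) − 0.25·(32, 2.25, -16) = (-4, -0.1875, 2)

(-4, -0.1875, 2)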